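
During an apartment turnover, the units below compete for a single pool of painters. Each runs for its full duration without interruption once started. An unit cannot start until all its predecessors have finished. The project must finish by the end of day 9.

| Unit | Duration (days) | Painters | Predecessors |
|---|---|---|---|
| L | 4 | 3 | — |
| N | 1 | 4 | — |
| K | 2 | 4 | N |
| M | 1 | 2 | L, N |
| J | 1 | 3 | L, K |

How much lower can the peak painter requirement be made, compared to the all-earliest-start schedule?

3

Early-start peak: d1:7  d2:7  d3:7  d4:3  d5:5  d6:0  d7:0  d8:0  d9:0 ⇒ 7.
Leveled (L@1, N@5, K@6, M@8, J@9): d1:3  d2:3  d3:3  d4:3  d5:4  d6:4  d7:4  d8:2  d9:3 ⇒ 4.
Reduction 7 − 4 = 3.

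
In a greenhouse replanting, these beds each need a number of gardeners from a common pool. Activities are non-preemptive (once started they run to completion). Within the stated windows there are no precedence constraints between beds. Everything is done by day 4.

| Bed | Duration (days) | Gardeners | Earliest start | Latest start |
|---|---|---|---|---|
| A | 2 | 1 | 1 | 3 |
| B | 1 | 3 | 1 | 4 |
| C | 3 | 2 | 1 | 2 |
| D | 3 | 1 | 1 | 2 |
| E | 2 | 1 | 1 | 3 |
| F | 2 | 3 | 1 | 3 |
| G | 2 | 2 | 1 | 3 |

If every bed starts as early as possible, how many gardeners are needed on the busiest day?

13

Early-start schedule: A@1, B@1, C@1, D@1, E@1, F@1, G@1.
Load per day: day 1: 13, day 2: 10, day 3: 3, day 4: 0.
Peak is 13.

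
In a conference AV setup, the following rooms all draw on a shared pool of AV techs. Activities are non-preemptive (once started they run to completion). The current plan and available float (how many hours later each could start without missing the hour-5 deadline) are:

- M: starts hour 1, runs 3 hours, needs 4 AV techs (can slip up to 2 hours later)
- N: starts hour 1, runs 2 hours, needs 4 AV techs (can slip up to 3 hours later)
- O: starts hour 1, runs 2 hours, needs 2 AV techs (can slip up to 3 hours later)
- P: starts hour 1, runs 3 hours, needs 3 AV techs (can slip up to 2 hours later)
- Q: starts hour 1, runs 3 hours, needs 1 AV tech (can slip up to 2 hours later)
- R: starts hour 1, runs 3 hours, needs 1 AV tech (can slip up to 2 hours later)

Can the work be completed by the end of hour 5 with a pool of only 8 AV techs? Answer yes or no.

The minimum achievable peak is 9; 8 < 9, so no feasible schedule stays within the cap.

no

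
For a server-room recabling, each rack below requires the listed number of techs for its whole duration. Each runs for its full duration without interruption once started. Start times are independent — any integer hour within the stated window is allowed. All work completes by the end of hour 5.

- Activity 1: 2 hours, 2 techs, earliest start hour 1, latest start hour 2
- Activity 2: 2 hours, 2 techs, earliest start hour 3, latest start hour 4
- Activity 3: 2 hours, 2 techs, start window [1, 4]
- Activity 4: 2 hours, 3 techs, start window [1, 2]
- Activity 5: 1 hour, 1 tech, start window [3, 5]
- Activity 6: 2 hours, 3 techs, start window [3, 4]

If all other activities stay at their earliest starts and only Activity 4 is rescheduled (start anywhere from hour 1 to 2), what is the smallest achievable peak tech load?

Activity 4@1: h1:7  h2:7  h3:6  h4:5  h5:0 → peak 7
Activity 4@2: h1:4  h2:7  h3:9  h4:5  h5:0 → peak 9
Best is Activity 4@1, peak 7.

7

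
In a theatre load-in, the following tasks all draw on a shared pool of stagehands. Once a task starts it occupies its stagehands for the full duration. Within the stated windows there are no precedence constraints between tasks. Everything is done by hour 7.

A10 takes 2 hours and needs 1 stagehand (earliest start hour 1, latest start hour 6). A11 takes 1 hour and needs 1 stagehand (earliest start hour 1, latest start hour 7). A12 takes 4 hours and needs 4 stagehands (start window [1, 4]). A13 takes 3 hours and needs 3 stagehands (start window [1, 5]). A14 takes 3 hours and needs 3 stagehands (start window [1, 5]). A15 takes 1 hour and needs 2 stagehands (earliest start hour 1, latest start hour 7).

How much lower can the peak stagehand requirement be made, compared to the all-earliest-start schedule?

Early-start peak: h1:14  h2:11  h3:10  h4:4  h5:0  h6:0  h7:0 ⇒ 14.
Leveled (A10@1, A11@1, A12@1, A13@5, A14@5, A15@3): h1:6  h2:5  h3:6  h4:4  h5:6  h6:6  h7:6 ⇒ 6.
Reduction 14 − 6 = 8.

8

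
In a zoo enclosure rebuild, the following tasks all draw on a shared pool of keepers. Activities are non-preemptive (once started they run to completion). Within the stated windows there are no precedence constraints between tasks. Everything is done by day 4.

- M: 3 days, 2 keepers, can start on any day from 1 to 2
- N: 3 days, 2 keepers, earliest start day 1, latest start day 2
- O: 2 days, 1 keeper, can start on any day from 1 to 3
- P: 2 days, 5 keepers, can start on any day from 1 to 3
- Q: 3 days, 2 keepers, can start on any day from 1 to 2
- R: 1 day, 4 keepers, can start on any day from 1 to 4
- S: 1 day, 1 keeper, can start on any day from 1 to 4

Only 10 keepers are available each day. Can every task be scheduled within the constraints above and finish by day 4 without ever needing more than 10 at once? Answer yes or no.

no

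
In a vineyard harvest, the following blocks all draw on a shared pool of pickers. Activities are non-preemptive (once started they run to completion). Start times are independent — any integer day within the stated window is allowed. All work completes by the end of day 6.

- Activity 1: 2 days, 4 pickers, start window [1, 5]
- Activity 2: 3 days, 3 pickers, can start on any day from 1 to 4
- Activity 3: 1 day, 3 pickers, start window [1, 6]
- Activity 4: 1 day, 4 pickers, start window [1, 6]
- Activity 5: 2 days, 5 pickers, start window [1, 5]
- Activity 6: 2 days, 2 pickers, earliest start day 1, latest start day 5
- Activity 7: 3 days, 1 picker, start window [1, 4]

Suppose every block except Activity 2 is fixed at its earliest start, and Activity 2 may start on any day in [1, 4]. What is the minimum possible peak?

Activity 2@1: d1:22  d2:15  d3:4  d4:0  d5:0  d6:0 → peak 22
Activity 2@2: d1:19  d2:15  d3:4  d4:3  d5:0  d6:0 → peak 19
Activity 2@3: d1:19  d2:12  d3:4  d4:3  d5:3  d6:0 → peak 19
Activity 2@4: d1:19  d2:12  d3:1  d4:3  d5:3  d6:3 → peak 19
Best is Activity 2@2, peak 19.

19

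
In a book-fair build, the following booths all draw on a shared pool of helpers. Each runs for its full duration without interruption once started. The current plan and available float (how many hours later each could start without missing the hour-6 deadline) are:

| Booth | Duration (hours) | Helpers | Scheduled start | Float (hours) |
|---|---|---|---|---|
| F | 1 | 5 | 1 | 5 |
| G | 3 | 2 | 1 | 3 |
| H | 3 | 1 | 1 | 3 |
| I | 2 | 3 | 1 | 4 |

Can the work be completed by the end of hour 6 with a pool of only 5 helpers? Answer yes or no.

yes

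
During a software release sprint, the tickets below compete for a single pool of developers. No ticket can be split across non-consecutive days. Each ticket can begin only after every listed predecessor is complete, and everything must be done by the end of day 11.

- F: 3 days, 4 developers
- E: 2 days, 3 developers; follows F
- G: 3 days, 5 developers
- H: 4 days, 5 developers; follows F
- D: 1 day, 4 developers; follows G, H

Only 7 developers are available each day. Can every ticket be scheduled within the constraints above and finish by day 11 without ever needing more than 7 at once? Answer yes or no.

no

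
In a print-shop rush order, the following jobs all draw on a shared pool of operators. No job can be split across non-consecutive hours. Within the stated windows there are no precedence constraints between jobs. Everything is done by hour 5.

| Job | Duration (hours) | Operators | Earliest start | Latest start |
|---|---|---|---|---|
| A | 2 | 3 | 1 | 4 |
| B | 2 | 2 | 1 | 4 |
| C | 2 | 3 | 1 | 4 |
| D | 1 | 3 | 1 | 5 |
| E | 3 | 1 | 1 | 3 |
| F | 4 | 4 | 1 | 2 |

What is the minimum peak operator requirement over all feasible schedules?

9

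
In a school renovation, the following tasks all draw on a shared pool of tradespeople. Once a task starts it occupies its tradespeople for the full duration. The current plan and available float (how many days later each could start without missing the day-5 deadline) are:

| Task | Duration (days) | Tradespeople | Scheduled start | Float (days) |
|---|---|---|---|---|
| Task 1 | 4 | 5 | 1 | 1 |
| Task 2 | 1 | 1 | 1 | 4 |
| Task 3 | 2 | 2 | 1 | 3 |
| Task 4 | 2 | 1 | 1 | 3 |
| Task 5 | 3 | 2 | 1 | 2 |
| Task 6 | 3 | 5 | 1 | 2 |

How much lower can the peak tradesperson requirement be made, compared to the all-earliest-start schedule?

Early-start peak: d1:16  d2:15  d3:12  d4:5  d5:0 ⇒ 16.
Leveled (Task 1@1, Task 2@1, Task 3@1, Task 4@1, Task 5@1, Task 6@3): d1:11  d2:10  d3:12  d4:10  d5:5 ⇒ 12.
Reduction 16 − 12 = 4.

4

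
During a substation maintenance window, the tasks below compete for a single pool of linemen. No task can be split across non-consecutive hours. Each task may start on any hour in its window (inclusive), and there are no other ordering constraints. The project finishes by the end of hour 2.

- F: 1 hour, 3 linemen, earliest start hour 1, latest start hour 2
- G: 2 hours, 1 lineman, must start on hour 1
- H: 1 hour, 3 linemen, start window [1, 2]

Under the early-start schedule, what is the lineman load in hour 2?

1

At early start, hour 2 has: G.
Demand: 1 = 1.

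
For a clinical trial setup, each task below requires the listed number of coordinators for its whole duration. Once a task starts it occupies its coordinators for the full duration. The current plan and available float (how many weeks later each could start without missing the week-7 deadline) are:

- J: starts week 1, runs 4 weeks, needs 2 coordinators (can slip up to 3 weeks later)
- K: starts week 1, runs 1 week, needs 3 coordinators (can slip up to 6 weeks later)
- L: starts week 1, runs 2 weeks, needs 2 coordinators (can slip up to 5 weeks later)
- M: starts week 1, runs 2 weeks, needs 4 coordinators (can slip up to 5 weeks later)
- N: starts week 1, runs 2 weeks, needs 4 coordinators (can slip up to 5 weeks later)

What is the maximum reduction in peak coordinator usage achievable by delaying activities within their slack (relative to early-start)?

9

Early-start peak: w1:15  w2:12  w3:2  w4:2  w5:0  w6:0  w7:0 ⇒ 15.
Leveled (J@1, K@1, L@2, M@4, N@6): w1:5  w2:4  w3:4  w4:6  w5:4  w6:4  w7:4 ⇒ 6.
Reduction 15 − 6 = 9.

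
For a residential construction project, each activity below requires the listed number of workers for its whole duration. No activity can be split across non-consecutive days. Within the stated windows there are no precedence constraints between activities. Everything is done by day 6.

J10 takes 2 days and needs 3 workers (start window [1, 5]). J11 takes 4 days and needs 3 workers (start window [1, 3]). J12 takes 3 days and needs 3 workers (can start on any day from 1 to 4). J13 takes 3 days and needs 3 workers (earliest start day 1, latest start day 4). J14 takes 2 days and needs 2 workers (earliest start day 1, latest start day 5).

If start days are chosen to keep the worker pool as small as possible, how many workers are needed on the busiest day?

Early-start (J10@1, J11@1, J12@1, J13@1, J14@1) gives peak 14: d1:14  d2:14  d3:9  d4:3  d5:0  d6:0.
Shift J11→3, J13→4.
Schedule J10@1, J11@3, J12@1, J13@4, J14@1: d1:8  d2:8  d3:6  d4:6  d5:6  d6:6 — peak 8.

8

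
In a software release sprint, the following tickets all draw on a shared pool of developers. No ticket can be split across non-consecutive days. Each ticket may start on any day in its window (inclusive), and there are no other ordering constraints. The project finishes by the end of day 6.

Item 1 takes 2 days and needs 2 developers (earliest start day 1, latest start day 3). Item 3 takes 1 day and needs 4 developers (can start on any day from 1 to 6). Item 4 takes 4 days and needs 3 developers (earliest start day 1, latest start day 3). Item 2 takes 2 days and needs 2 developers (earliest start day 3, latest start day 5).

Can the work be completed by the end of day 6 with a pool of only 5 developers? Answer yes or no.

yes

Schedule Item 1@1, Item 3@5, Item 4@1, Item 2@3: d1:5  d2:5  d3:5  d4:5  d5:4  d6:0 — peak 5 ≤ 5.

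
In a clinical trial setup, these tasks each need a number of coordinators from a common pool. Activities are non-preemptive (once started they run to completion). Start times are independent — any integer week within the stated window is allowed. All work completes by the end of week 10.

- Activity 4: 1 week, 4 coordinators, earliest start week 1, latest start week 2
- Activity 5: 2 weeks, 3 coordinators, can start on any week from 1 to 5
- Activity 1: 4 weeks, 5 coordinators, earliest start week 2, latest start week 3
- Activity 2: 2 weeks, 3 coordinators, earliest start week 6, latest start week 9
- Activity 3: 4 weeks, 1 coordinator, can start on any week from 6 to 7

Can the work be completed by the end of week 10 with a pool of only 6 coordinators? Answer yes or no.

no

The minimum achievable peak is 7; 6 < 7, so no feasible schedule stays within the cap.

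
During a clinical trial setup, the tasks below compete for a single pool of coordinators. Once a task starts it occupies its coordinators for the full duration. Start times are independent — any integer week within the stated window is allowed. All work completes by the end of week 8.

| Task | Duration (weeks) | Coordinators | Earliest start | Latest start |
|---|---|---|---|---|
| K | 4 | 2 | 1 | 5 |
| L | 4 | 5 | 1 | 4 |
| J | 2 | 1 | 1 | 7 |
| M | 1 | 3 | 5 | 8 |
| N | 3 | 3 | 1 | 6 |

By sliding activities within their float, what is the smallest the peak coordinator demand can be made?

6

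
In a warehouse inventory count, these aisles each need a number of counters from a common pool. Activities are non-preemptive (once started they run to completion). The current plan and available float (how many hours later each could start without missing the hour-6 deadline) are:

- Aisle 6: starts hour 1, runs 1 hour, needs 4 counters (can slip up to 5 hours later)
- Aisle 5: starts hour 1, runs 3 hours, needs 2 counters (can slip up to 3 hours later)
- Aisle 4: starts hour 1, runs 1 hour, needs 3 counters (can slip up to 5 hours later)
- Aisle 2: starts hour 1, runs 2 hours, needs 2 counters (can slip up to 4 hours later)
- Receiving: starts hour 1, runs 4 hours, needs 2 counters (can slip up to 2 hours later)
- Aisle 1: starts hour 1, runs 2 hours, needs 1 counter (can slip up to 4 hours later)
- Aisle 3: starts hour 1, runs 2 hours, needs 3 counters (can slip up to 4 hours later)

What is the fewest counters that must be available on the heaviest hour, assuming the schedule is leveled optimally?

6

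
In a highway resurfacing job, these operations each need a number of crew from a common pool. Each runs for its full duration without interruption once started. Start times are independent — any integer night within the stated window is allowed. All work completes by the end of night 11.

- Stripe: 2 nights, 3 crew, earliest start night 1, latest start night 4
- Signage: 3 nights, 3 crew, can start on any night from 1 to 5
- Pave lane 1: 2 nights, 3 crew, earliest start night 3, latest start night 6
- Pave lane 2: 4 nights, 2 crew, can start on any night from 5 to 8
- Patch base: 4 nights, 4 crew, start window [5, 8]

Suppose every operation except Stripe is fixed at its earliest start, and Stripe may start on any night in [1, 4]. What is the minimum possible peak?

6

Stripe@1: n1:6  n2:6  n3:6  n4:3  n5:6  n6:6  n7:6  n8:6  n9:0  n10:0  n11:0 → peak 6
Stripe@2: n1:3  n2:6  n3:9  n4:3  n5:6  n6:6  n7:6  n8:6  n9:0  n10:0  n11:0 → peak 9
Stripe@3: n1:3  n2:3  n3:9  n4:6  n5:6  n6:6  n7:6  n8:6  n9:0  n10:0  n11:0 → peak 9
Stripe@4: n1:3  n2:3  n3:6  n4:6  n5:9  n6:6  n7:6  n8:6  n9:0  n10:0  n11:0 → peak 9
Best is Stripe@1, peak 6.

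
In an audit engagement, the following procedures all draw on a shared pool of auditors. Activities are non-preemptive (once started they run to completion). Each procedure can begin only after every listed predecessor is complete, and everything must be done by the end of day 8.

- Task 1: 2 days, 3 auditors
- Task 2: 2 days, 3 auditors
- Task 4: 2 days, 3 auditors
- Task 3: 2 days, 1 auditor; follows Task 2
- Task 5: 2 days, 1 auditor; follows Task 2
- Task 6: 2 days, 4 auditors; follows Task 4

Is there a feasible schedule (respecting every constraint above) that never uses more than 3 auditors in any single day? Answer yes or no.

Total auditor-days = 30; over 8 days the average is 30/8 > 3, so some day must exceed 3.

no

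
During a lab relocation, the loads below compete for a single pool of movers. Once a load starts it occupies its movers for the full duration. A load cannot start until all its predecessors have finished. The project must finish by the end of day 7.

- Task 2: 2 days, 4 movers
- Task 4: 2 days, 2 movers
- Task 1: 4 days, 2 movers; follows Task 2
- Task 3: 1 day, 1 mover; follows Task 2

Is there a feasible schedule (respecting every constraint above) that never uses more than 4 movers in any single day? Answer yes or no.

Schedule Task 2@1, Task 4@3, Task 1@3, Task 3@5: d1:4  d2:4  d3:4  d4:4  d5:3  d6:2  d7:0 — peak 4 ≤ 4.

yes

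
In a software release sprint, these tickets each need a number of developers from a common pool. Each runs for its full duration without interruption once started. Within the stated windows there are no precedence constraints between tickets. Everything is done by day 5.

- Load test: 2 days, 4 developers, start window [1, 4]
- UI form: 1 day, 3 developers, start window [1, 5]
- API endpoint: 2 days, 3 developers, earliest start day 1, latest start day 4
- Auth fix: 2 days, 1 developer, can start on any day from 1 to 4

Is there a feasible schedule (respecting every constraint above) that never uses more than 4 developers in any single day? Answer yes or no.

Schedule Load test@1, UI form@3, API endpoint@4, Auth fix@3: d1:4  d2:4  d3:4  d4:4  d5:3 — peak 4 ≤ 4.

yes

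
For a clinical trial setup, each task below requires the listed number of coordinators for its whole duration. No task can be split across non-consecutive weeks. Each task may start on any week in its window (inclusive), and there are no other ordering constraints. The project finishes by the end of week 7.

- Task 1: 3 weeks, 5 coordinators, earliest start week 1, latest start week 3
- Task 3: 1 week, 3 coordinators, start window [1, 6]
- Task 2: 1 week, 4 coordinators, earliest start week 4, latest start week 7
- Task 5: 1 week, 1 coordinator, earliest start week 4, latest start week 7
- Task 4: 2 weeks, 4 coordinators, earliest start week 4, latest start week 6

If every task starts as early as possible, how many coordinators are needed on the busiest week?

Early-start schedule: Task 1@1, Task 3@1, Task 2@4, Task 5@4, Task 4@4.
Load per week: week 1: 8, week 2: 5, week 3: 5, week 4: 9, week 5: 4, week 6: 0, week 7: 0.
Peak is 9.

9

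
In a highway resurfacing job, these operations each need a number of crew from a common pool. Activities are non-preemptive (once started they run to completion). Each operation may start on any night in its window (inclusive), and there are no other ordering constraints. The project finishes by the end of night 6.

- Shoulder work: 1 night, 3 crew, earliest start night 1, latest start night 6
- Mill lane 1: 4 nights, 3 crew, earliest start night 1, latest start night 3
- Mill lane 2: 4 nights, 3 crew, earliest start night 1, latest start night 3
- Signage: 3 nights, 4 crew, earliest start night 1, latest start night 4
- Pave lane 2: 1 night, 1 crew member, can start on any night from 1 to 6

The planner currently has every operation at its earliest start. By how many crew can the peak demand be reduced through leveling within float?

4

Early-start peak: n1:14  n2:10  n3:10  n4:6  n5:0  n6:0 ⇒ 14.
Leveled (Shoulder work@1, Mill lane 1@1, Mill lane 2@1, Signage@2, Pave lane 2@1): n1:10  n2:10  n3:10  n4:10  n5:0  n6:0 ⇒ 10.
Reduction 14 − 10 = 4.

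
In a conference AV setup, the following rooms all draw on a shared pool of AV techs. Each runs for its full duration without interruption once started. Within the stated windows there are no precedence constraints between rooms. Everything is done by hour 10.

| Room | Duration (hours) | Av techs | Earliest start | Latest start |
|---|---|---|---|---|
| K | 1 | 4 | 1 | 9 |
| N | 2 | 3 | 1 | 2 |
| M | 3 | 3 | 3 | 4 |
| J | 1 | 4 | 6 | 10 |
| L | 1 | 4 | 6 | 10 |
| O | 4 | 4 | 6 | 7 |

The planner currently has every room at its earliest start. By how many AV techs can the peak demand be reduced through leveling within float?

4

Early-start peak: h1:7  h2:3  h3:3  h4:3  h5:3  h6:12  h7:4  h8:4  h9:4  h10:0 ⇒ 12.
Leveled (K@1, N@1, M@3, J@6, L@6, O@7): h1:7  h2:3  h3:3  h4:3  h5:3  h6:8  h7:4  h8:4  h9:4  h10:4 ⇒ 8.
Reduction 12 − 8 = 4.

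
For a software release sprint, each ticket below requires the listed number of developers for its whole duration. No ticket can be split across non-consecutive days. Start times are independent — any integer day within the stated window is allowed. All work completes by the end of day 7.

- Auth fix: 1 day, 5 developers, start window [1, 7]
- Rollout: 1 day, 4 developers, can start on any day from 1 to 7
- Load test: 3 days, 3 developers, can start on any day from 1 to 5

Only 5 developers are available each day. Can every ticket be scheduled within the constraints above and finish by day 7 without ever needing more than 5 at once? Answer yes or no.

yes

Schedule Auth fix@1, Rollout@2, Load test@3: d1:5  d2:4  d3:3  d4:3  d5:3  d6:0  d7:0 — peak 5 ≤ 5.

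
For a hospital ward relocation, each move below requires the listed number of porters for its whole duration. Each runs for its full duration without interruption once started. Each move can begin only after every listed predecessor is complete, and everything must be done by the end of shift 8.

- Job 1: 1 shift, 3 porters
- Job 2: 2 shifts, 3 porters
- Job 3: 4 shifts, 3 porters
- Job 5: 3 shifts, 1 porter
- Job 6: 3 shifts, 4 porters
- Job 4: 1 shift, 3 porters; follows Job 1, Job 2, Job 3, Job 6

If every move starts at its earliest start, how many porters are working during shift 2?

At early start, shift 2 has: Job 2, Job 3, Job 5, Job 6.
Demand: 3 + 3 + 1 + 4 = 11.

11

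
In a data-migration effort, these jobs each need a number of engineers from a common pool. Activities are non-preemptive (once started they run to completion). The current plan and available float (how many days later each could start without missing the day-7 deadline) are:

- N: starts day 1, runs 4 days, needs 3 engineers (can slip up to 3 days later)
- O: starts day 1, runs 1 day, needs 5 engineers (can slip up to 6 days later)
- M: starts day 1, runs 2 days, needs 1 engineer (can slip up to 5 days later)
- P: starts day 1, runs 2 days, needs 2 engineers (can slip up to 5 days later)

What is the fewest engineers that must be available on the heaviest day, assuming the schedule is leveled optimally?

Early-start (N@1, O@1, M@1, P@1) gives peak 11: d1:11  d2:6  d3:3  d4:3  d5:0  d6:0  d7:0.
Shift O→5, P→3.
Schedule N@1, O@5, M@1, P@3: d1:4  d2:4  d3:5  d4:5  d5:5  d6:0  d7:0 — peak 5.

5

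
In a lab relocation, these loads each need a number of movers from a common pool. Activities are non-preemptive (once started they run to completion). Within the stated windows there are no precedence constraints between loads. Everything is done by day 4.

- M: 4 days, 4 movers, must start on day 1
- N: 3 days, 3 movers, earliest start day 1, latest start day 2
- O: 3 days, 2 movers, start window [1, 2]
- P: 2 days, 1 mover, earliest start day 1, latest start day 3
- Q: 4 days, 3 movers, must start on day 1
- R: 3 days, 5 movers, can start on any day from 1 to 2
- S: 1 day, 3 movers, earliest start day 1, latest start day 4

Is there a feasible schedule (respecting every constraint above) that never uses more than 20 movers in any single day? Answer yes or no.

yes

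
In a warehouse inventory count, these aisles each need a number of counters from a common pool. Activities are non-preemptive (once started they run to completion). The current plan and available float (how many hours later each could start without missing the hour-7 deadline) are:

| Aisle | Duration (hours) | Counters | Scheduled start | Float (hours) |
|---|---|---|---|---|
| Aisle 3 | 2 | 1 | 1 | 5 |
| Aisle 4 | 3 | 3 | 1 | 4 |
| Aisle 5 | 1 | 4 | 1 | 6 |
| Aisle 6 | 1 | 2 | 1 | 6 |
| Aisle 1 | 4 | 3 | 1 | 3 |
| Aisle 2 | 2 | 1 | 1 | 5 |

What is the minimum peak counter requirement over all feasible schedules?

Early-start (Aisle 3@1, Aisle 4@1, Aisle 5@1, Aisle 6@1, Aisle 1@1, Aisle 2@1) gives peak 14: h1:14  h2:8  h3:6  h4:3  h5:0  h6:0  h7:0.
Shift Aisle 5→7, Aisle 1→3, Aisle 2→4.
Schedule Aisle 3@1, Aisle 4@1, Aisle 5@7, Aisle 6@1, Aisle 1@3, Aisle 2@4: h1:6  h2:4  h3:6  h4:4  h5:4  h6:3  h7:4 — peak 6.

6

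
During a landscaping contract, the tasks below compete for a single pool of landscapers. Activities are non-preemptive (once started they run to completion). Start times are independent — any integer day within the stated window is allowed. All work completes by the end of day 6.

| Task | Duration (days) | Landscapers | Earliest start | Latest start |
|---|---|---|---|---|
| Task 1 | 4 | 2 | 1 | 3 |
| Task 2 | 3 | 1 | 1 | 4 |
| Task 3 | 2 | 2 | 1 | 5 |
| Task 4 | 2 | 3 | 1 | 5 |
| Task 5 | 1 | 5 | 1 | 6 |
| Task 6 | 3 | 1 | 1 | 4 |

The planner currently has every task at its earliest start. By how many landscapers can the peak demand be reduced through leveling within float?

Early-start peak: d1:14  d2:9  d3:4  d4:2  d5:0  d6:0 ⇒ 14.
Leveled (Task 1@1, Task 2@1, Task 3@1, Task 4@3, Task 5@5, Task 6@4): d1:5  d2:5  d3:6  d4:6  d5:6  d6:1 ⇒ 6.
Reduction 14 − 6 = 8.

8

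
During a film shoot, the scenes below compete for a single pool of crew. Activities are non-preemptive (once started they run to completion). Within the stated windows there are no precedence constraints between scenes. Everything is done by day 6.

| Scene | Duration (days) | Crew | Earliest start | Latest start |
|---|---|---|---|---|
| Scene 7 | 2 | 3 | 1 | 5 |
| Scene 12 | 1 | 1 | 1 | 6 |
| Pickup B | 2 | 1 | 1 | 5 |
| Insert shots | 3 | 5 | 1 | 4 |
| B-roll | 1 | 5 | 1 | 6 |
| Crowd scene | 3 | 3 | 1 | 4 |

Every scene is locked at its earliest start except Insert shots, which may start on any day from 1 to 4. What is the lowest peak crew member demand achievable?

Insert shots@1: d1:18  d2:12  d3:8  d4:0  d5:0  d6:0 → peak 18
Insert shots@2: d1:13  d2:12  d3:8  d4:5  d5:0  d6:0 → peak 13
Insert shots@3: d1:13  d2:7  d3:8  d4:5  d5:5  d6:0 → peak 13
Insert shots@4: d1:13  d2:7  d3:3  d4:5  d5:5  d6:5 → peak 13
Best is Insert shots@2, peak 13.

13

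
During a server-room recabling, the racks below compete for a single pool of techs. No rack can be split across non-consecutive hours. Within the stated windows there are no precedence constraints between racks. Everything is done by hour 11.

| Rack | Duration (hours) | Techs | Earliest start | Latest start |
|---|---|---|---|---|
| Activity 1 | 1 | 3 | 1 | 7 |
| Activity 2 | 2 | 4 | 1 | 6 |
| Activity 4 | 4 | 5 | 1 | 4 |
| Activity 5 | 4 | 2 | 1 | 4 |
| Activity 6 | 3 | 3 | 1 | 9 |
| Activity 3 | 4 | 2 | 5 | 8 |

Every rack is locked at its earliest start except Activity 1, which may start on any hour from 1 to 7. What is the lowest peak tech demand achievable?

Activity 1@1: h1:17  h2:14  h3:10  h4:7  h5:2  h6:2  h7:2  h8:2  h9:0  h10:0  h11:0 → peak 17
Activity 1@2: h1:14  h2:17  h3:10  h4:7  h5:2  h6:2  h7:2  h8:2  h9:0  h10:0  h11:0 → peak 17
Activity 1@3: h1:14  h2:14  h3:13  h4:7  h5:2  h6:2  h7:2  h8:2  h9:0  h10:0  h11:0 → peak 14
Activity 1@4: h1:14  h2:14  h3:10  h4:10  h5:2  h6:2  h7:2  h8:2  h9:0  h10:0  h11:0 → peak 14
Activity 1@5: h1:14  h2:14  h3:10  h4:7  h5:5  h6:2  h7:2  h8:2  h9:0  h10:0  h11:0 → peak 14
Activity 1@6: h1:14  h2:14  h3:10  h4:7  h5:2  h6:5  h7:2  h8:2  h9:0  h10:0  h11:0 → peak 14
Activity 1@7: h1:14  h2:14  h3:10  h4:7  h5:2  h6:2  h7:5  h8:2  h9:0  h10:0  h11:0 → peak 14
Best is Activity 1@3, peak 14.

14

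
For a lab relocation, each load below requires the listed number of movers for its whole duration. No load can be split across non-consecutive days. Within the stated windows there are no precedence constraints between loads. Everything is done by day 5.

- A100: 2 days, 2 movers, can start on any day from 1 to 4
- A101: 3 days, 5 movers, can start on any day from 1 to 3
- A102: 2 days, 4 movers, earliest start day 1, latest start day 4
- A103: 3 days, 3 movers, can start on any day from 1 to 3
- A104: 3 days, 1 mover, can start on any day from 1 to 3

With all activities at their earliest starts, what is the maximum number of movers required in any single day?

Early-start schedule: A100@1, A101@1, A102@1, A103@1, A104@1.
Load per day: day 1: 15, day 2: 15, day 3: 9, day 4: 0, day 5: 0.
Peak is 15.

15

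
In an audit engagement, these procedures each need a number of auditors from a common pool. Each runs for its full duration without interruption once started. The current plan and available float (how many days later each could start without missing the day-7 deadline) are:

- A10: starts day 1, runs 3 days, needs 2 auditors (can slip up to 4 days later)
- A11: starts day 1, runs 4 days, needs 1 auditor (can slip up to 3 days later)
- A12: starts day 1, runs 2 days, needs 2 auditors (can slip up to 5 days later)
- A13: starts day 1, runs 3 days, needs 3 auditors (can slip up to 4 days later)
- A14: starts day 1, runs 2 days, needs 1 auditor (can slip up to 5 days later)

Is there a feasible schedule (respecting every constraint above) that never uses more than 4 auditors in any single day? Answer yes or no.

yes

Schedule A10@1, A11@3, A12@1, A13@5, A14@3: d1:4  d2:4  d3:4  d4:2  d5:4  d6:4  d7:3 — peak 4 ≤ 4.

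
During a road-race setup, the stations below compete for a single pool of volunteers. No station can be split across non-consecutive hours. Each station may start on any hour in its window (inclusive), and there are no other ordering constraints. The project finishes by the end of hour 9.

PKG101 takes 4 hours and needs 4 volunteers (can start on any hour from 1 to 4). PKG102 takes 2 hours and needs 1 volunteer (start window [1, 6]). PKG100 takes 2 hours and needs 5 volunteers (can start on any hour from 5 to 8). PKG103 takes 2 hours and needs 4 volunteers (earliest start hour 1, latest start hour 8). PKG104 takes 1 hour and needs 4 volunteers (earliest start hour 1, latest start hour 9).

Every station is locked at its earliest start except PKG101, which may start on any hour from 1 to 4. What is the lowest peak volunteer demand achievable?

9

PKG101@1: h1:13  h2:9  h3:4  h4:4  h5:5  h6:5  h7:0  h8:0  h9:0 → peak 13
PKG101@2: h1:9  h2:9  h3:4  h4:4  h5:9  h6:5  h7:0  h8:0  h9:0 → peak 9
PKG101@3: h1:9  h2:5  h3:4  h4:4  h5:9  h6:9  h7:0  h8:0  h9:0 → peak 9
PKG101@4: h1:9  h2:5  h3:0  h4:4  h5:9  h6:9  h7:4  h8:0  h9:0 → peak 9
Best is PKG101@2, peak 9.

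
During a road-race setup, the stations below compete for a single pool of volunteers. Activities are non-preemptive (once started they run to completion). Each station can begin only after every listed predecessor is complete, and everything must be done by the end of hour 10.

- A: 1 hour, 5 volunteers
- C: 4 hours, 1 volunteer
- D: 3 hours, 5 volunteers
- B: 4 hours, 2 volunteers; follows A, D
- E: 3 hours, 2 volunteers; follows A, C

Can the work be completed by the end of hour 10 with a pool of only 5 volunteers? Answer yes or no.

no

The minimum achievable peak is 6; 5 < 6, so no feasible schedule stays within the cap.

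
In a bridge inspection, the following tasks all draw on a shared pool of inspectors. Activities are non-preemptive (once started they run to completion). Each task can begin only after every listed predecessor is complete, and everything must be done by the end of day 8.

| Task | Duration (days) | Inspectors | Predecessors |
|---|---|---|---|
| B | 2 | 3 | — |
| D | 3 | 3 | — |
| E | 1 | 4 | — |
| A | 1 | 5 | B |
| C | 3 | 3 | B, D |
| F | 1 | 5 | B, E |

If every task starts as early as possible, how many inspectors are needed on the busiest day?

13

Early-start schedule: B@1, D@1, E@1, A@3, C@4, F@3.
Load per day: day 1: 10, day 2: 6, day 3: 13, day 4: 3, day 5: 3, day 6: 3, day 7: 0, day 8: 0.
Peak is 13.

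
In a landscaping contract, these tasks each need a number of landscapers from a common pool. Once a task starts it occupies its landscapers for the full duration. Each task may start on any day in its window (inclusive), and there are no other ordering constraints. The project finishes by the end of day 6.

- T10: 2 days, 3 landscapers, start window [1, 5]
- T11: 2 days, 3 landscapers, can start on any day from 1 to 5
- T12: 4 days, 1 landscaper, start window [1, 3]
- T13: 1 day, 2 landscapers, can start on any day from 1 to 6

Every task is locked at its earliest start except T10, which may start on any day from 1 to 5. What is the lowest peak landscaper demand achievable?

6

T10@1: d1:9  d2:7  d3:1  d4:1  d5:0  d6:0 → peak 9
T10@2: d1:6  d2:7  d3:4  d4:1  d5:0  d6:0 → peak 7
T10@3: d1:6  d2:4  d3:4  d4:4  d5:0  d6:0 → peak 6
T10@4: d1:6  d2:4  d3:1  d4:4  d5:3  d6:0 → peak 6
T10@5: d1:6  d2:4  d3:1  d4:1  d5:3  d6:3 → peak 6
Best is T10@3, peak 6.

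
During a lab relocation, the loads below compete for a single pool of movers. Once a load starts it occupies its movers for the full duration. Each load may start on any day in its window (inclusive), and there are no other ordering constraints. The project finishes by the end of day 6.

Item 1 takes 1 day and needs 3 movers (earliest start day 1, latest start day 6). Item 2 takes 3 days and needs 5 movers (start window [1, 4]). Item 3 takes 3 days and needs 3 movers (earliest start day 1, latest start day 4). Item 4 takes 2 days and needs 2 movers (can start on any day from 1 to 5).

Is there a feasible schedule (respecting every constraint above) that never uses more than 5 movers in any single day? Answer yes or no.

no

Total mover-days = 31; over 6 days the average is 31/6 > 5, so some day must exceed 5.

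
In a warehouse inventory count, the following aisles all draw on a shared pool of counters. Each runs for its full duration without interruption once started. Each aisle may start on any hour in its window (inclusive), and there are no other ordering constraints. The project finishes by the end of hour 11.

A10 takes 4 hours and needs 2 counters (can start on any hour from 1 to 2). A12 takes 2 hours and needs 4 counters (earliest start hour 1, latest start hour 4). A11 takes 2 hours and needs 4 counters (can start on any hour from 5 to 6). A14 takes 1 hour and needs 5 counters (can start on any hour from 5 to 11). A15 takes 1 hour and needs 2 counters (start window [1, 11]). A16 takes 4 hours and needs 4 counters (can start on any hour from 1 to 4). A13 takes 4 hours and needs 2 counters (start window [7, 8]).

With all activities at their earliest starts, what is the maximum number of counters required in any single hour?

Early-start schedule: A10@1, A12@1, A11@5, A14@5, A15@1, A16@1, A13@7.
Load per hour: hour 1: 12, hour 2: 10, hour 3: 6, hour 4: 6, hour 5: 9, hour 6: 4, hour 7: 2, hour 8: 2, hour 9: 2, hour 10: 2, hour 11: 0.
Peak is 12.

12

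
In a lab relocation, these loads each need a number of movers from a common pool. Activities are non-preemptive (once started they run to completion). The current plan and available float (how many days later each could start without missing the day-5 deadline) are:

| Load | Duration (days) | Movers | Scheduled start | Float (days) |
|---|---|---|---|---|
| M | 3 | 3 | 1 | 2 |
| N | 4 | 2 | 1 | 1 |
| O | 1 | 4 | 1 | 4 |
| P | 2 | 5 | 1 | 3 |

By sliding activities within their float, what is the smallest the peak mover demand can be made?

Early-start (M@1, N@1, O@1, P@1) gives peak 14: d1:14  d2:10  d3:5  d4:2  d5:0.
Shift N→2, P→4.
Schedule M@1, N@2, O@1, P@4: d1:7  d2:5  d3:5  d4:7  d5:7 — peak 7.
Total mover-days = 31 over 5 days ⇒ peak ≥ ⌈31/5⌉ = 7, so 7 is optimal.

7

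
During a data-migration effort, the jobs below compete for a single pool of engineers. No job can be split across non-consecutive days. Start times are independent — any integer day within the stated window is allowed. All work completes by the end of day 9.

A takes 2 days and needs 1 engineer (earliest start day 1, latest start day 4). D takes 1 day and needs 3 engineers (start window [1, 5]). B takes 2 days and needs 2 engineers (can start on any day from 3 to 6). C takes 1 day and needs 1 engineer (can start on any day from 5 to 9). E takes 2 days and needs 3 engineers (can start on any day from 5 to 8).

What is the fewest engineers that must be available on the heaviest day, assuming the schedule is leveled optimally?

3

Early-start (A@1, D@1, B@3, C@5, E@5) gives peak 4: d1:4  d2:1  d3:2  d4:2  d5:4  d6:3  d7:0  d8:0  d9:0.
Shift D→3, B→4, E→6.
Schedule A@1, D@3, B@4, C@5, E@6: d1:1  d2:1  d3:3  d4:2  d5:3  d6:3  d7:3  d8:0  d9:0 — peak 3.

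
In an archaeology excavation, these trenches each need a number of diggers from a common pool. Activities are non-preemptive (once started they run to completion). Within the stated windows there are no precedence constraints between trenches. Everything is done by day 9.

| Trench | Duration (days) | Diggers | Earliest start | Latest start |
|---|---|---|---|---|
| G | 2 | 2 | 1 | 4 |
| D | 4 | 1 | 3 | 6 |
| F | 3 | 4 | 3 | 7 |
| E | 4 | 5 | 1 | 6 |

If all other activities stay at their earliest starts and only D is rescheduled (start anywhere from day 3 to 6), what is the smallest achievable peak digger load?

D@3: d1:7  d2:7  d3:10  d4:10  d5:5  d6:1  d7:0  d8:0  d9:0 → peak 10
D@4: d1:7  d2:7  d3:9  d4:10  d5:5  d6:1  d7:1  d8:0  d9:0 → peak 10
D@5: d1:7  d2:7  d3:9  d4:9  d5:5  d6:1  d7:1  d8:1  d9:0 → peak 9
D@6: d1:7  d2:7  d3:9  d4:9  d5:4  d6:1  d7:1  d8:1  d9:1 → peak 9
Best is D@5, peak 9.

9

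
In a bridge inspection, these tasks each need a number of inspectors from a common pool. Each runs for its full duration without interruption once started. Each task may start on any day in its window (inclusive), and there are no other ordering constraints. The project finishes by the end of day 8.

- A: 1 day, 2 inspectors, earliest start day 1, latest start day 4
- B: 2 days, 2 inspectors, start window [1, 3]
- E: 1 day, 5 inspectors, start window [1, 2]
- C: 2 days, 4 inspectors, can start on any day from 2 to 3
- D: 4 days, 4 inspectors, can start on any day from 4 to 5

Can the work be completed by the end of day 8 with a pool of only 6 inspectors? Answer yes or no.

yes

Schedule A@1, B@3, E@2, C@3, D@5: d1:2  d2:5  d3:6  d4:6  d5:4  d6:4  d7:4  d8:4 — peak 6 ≤ 6.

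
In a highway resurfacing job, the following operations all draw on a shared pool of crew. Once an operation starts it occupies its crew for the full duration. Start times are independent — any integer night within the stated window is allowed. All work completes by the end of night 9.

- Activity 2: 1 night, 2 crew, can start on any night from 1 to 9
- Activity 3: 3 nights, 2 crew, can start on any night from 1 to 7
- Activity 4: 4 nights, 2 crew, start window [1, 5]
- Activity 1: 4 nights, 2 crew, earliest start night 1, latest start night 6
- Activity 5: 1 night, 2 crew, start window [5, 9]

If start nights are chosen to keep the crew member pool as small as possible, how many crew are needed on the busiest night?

4

Early-start (Activity 2@1, Activity 3@1, Activity 4@1, Activity 1@1, Activity 5@5) gives peak 8: n1:8  n2:6  n3:6  n4:4  n5:2  n6:0  n7:0  n8:0  n9:0.
Shift Activity 4→2, Activity 1→4, Activity 5→6.
Schedule Activity 2@1, Activity 3@1, Activity 4@2, Activity 1@4, Activity 5@6: n1:4  n2:4  n3:4  n4:4  n5:4  n6:4  n7:2  n8:0  n9:0 — peak 4.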